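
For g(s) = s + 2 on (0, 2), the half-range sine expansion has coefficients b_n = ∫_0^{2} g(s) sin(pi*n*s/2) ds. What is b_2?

b_2 = ∫_0^{2} (s + 2) sin(pi*s) ds.
Integrating by parts (boundary term plus one more integral), an antiderivative of (s + 2) sin(pi*s) is -s*cos(pi*s)/pi + sin(pi*s)/pi**2 - 2*cos(pi*s)/pi; evaluating from 0 to 2: ∫_{0}^{2} (s + 2) sin(pi*s) ds = (-4/pi) - (-2/pi) = -2/pi.
Hence b_2 = -2/pi.

-2/pi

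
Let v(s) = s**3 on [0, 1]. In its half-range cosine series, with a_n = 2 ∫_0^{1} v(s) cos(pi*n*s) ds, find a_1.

a_1 = 2 ∫_0^{1} (s**3) cos(pi*s) ds.
Integrating by parts three times (tabular method), an antiderivative of (s**3) cos(pi*s) is s**3*sin(pi*s)/pi + 3*s**2*cos(pi*s)/pi**2 - 6*s*sin(pi*s)/pi**3 - 6*cos(pi*s)/pi**4; evaluating from 0 to 1: ∫_{0}^{1} (s**3) cos(pi*s) ds = (3*(2 - pi**2)/pi**4) - (-6/pi**4) = 3*(4 - pi**2)/pi**4.
Hence a_1 = 2·(3*(4 - pi**2)/pi**4) = 6*(4 - pi**2)/pi**4.

6*(4 - pi**2)/pi**4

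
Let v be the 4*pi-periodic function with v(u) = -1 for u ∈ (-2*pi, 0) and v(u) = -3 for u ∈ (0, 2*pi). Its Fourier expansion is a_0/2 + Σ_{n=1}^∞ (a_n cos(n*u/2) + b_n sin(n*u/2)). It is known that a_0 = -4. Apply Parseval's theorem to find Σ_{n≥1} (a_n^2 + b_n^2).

Parseval: a_0^2/2 + Σ_{n≥1} (a_n^2+b_n^2) = (1/(2*pi)) ∫_{-2*pi}^{2*pi} v(u)^2 du = 10.
Subtract a_0^2/2 = 8: Σ (a_n^2+b_n^2) = 2.

2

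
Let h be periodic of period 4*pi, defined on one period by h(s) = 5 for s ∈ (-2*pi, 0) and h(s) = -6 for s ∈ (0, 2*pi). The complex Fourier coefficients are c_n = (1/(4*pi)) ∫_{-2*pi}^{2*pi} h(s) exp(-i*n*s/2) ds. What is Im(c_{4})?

Since h is real-valued, Im(c_{4}) = -(1/(4*pi)) ∫_{-2*pi}^{2*pi} h(s) sin(2*s) ds = -b_{4}/2.
Split the integral at the breakpoints.
Directly, an antiderivative of (5) sin(2*s) is -5*cos(2*s)/2; evaluating from -2*pi to 0: ∫_{-2*pi}^{0} (5) sin(2*s) ds = (-5/2) - (-5/2) = 0.
Directly, an antiderivative of (-6) sin(2*s) is 3*cos(2*s); evaluating from 0 to 2*pi: ∫_{0}^{2*pi} (-6) sin(2*s) ds = (3) - (3) = 0.
So ∫_{-2*pi}^{2*pi} h(s) sin(2*s) ds = 0.
Hence Im(c_{4}) = (-1/(4*pi))·(0) = 0.

0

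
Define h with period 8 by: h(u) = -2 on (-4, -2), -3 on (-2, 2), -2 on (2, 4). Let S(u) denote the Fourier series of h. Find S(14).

-5/2

u = 14 differs from u = -2 by 2 full period(s), and the series is 8-periodic.
At u = -2 the one-sided limits are h(-2^-) = -2 and h(-2^+) = -3.
By Dirichlet's theorem the series converges to their average, [(-2) + (-3)]/2 = -5/2.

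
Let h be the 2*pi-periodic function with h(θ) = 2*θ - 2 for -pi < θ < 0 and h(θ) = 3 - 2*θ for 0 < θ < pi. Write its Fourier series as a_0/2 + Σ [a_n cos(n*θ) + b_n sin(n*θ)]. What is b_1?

b_1 = 1/pi ∫_{-pi}^{pi} h(θ) sin(θ) dθ.
Split the integral at the breakpoints.
Integrating by parts (boundary term plus one more integral), an antiderivative of (2*θ - 2) sin(θ) is -2*θ*cos(θ) + 2*sin(θ) + 2*cos(θ); evaluating from -pi to 0: ∫_{-pi}^{0} (2*θ - 2) sin(θ) dθ = (2) - (-2*pi - 2) = 4 + 2*pi.
Integrating by parts (boundary term plus one more integral), an antiderivative of (3 - 2*θ) sin(θ) is 2*θ*cos(θ) - 2*sin(θ) - 3*cos(θ); evaluating from 0 to pi: ∫_{0}^{pi} (3 - 2*θ) sin(θ) dθ = (3 - 2*pi) - (-3) = 6 - 2*pi.
Summing the pieces and multiplying by (1/pi) gives b_1 = 10/pi.

10/pi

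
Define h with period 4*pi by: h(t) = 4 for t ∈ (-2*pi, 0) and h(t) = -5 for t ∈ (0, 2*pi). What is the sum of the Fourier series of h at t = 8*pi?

-1/2

t = 8*pi differs from t = 0 by 2 full period(s), and the series is 4*pi-periodic.
At t = 0 the one-sided limits are h(0^-) = 4 and h(0^+) = -5.
By Dirichlet's theorem the series converges to their average, [(4) + (-5)]/2 = -1/2.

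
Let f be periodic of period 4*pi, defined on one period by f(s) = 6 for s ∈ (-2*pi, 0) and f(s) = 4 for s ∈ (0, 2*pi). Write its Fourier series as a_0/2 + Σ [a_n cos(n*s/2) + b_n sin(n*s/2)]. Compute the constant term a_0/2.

5

a_0 = (1/(2*pi)) ∫_{-2*pi}^{2*pi} f(s) ds = (1/(2*pi)) · (20*pi) = 10.
So the constant term a_0/2 = 5.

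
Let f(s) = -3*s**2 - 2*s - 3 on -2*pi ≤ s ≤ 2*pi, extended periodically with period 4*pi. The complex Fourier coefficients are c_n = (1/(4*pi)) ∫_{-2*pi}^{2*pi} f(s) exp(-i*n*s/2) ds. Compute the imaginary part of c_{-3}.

Since f is real-valued, Im(c_{-3}) = -(1/(4*pi)) ∫_{-2*pi}^{2*pi} f(s) sin(-3*s/2) ds = b_{3}/2.
Integrating by parts twice (tabular method), an antiderivative of (-3*s**2 - 2*s - 3) sin(-3*s/2) is -2*s**2*cos(3*s/2) + 8*s*sin(3*s/2)/3 - 4*s*cos(3*s/2)/3 + 8*sin(3*s/2)/9 - 2*cos(3*s/2)/9; evaluating from -2*pi to 2*pi: ∫_{-2*pi}^{2*pi} (-3*s**2 - 2*s - 3) sin(-3*s/2) ds = (2/9 + 8*pi/3 + 8*pi**2) - (-8*pi/3 + 2/9 + 8*pi**2) = 16*pi/3.
Hence Im(c_{-3}) = (-1/(4*pi))·(16*pi/3) = -4/3.

-4/3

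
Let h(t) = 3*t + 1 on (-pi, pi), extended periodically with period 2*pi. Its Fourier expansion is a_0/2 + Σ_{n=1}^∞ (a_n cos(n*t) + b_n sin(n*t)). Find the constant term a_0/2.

a_0 = 1/pi ∫_{-pi}^{pi} h(t) dt = 1/pi · (2*pi) = 2.
So the constant term a_0/2 = 1.

1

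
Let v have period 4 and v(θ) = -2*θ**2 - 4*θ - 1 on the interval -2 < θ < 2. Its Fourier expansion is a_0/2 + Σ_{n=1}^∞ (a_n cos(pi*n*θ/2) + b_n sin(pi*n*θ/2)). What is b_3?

-16/(3*pi)

b_3 = 1/2 ∫_{-2}^{2} v(θ) sin(3*pi*θ/2) dθ.
Integrating by parts twice (tabular method), an antiderivative of (-2*θ**2 - 4*θ - 1) sin(3*pi*θ/2) is 4*θ**2*cos(3*pi*θ/2)/(3*pi) - 16*θ*sin(3*pi*θ/2)/(9*pi**2) + 8*θ*cos(3*pi*θ/2)/(3*pi) - 16*sin(3*pi*θ/2)/(9*pi**2) - 32*cos(3*pi*θ/2)/(27*pi**3) + 2*cos(3*pi*θ/2)/(3*pi); evaluating from -2 to 2: ∫_{-2}^{2} (-2*θ**2 - 4*θ - 1) sin(3*pi*θ/2) dθ = (2*(16 - 153*pi**2)/(27*pi**3)) - (2*(16 - 9*pi**2)/(27*pi**3)) = -32/(3*pi).
Hence b_3 = (1/2)·(-32/(3*pi)) = -16/(3*pi).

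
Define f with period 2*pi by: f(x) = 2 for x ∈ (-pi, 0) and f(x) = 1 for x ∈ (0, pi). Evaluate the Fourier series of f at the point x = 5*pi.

x = 5*pi differs from x = pi by 2 full period(s), and the series is 2*pi-periodic.
At x = pi the one-sided limits are f(pi^-) = 1 and f(pi^+) = 2.
By Dirichlet's theorem the series converges to their average, [(1) + (2)]/2 = 3/2.

3/2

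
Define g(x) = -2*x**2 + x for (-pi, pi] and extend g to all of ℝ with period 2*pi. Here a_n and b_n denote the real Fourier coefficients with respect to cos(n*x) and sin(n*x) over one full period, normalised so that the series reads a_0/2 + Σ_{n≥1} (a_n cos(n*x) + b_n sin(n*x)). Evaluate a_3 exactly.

8/9

a_3 = 1/pi ∫_{-pi}^{pi} g(x) cos(3*x) dx.
Integrating by parts twice (tabular method), an antiderivative of (-2*x**2 + x) cos(3*x) is -2*x**2*sin(3*x)/3 + x*sin(3*x)/3 - 4*x*cos(3*x)/9 + 4*sin(3*x)/27 + cos(3*x)/9; evaluating from -pi to pi: ∫_{-pi}^{pi} (-2*x**2 + x) cos(3*x) dx = (-1/9 + 4*pi/9) - (-4*pi/9 - 1/9) = 8*pi/9.
Hence a_3 = (1/pi)·(8*pi/9) = 8/9.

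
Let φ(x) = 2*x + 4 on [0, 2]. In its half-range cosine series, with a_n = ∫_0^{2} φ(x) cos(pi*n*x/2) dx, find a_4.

0

a_4 = ∫_0^{2} (2*x + 4) cos(2*pi*x) dx.
Integrating by parts (boundary term plus one more integral), an antiderivative of (2*x + 4) cos(2*pi*x) is x*sin(2*pi*x)/pi + 2*sin(2*pi*x)/pi + cos(2*pi*x)/(2*pi**2); evaluating from 0 to 2: ∫_{0}^{2} (2*x + 4) cos(2*pi*x) dx = (1/(2*pi**2)) - (1/(2*pi**2)) = 0.
Hence a_4 = 0.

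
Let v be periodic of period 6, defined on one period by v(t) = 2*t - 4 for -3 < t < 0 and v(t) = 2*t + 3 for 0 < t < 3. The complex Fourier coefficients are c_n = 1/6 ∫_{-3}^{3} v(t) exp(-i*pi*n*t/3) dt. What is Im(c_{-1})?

13/pi

Since v is real-valued, Im(c_{-1}) = -1/6 ∫_{-3}^{3} v(t) sin(-pi*t/3) dt = b_{1}/2.
Split the integral at the breakpoints.
Integrating by parts (boundary term plus one more integral), an antiderivative of (2*t - 4) sin(-pi*t/3) is 6*t*cos(pi*t/3)/pi - 18*sin(pi*t/3)/pi**2 - 12*cos(pi*t/3)/pi; evaluating from -3 to 0: ∫_{-3}^{0} (2*t - 4) sin(-pi*t/3) dt = (-12/pi) - (30/pi) = -42/pi.
Integrating by parts (boundary term plus one more integral), an antiderivative of (2*t + 3) sin(-pi*t/3) is 6*t*cos(pi*t/3)/pi - 18*sin(pi*t/3)/pi**2 + 9*cos(pi*t/3)/pi; evaluating from 0 to 3: ∫_{0}^{3} (2*t + 3) sin(-pi*t/3) dt = (-27/pi) - (9/pi) = -36/pi.
So ∫_{-3}^{3} v(t) sin(-pi*t/3) dt = -78/pi.
Hence Im(c_{-1}) = (-1/6)·(-78/pi) = 13/pi.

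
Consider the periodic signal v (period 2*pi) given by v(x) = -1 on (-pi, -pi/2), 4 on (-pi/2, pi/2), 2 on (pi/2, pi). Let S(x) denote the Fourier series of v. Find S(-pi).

x = -pi differs from x = pi by -1 full period(s), and the series is 2*pi-periodic.
At x = pi the one-sided limits are v(pi^-) = 2 and v(pi^+) = -1.
By Dirichlet's theorem the series converges to their average, [(2) + (-1)]/2 = 1/2.

1/2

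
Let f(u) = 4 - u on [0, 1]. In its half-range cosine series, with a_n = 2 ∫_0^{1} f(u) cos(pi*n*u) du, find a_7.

a_7 = 2 ∫_0^{1} (4 - u) cos(7*pi*u) du.
Integrating by parts (boundary term plus one more integral), an antiderivative of (4 - u) cos(7*pi*u) is -u*sin(7*pi*u)/(7*pi) + 4*sin(7*pi*u)/(7*pi) - cos(7*pi*u)/(49*pi**2); evaluating from 0 to 1: ∫_{0}^{1} (4 - u) cos(7*pi*u) du = (1/(49*pi**2)) - (-1/(49*pi**2)) = 2/(49*pi**2).
Hence a_7 = 2·(2/(49*pi**2)) = 4/(49*pi**2).

4/(49*pi**2)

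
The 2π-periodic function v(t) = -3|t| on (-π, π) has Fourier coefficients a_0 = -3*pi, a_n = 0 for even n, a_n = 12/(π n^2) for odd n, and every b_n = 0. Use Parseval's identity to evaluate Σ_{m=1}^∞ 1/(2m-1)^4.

pi**4/96

Parseval: a_0^2/2 + Σ a_n^2 = (1/π) ∫_{-π}^{π} v(t)^2 dt = 6*pi**2.
Subtract a_0^2/2 = 9*pi**2/2: Σ a_n^2 = 3*pi**2/2.
Only odd n contribute, with a_n^2 = 144/(π^2 n^4), so Σ_{m≥1} 1/(2m-1)^4 = π^2·(3*pi**2/2)/144 = pi**4/96.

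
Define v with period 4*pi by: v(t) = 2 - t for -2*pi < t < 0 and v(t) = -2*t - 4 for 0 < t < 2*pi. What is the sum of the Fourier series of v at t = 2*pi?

-pi - 1

t = 2*pi differs from t = -2*pi by 1 full period(s), and the series is 4*pi-periodic.
At t = -2*pi the one-sided limits are v(-2*pi^-) = -4*pi - 4 and v(-2*pi^+) = 2 + 2*pi.
By Dirichlet's theorem the series converges to their average, [(-4*pi - 4) + (2 + 2*pi)]/2 = -pi - 1.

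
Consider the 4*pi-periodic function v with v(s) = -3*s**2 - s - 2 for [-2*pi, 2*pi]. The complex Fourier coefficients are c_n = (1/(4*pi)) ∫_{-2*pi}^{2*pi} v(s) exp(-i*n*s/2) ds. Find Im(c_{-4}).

Since v is real-valued, Im(c_{-4}) = -(1/(4*pi)) ∫_{-2*pi}^{2*pi} v(s) sin(-2*s) ds = b_{4}/2.
Integrating by parts twice (tabular method), an antiderivative of (-3*s**2 - s - 2) sin(-2*s) is -3*s**2*cos(2*s)/2 + 3*s*sin(2*s)/2 - s*cos(2*s)/2 + sin(2*s)/4 - cos(2*s)/4; evaluating from -2*pi to 2*pi: ∫_{-2*pi}^{2*pi} (-3*s**2 - s - 2) sin(-2*s) ds = (-6*pi**2 - pi - 1/4) - (-6*pi**2 - 1/4 + pi) = -2*pi.
Hence Im(c_{-4}) = (-1/(4*pi))·(-2*pi) = 1/2.

1/2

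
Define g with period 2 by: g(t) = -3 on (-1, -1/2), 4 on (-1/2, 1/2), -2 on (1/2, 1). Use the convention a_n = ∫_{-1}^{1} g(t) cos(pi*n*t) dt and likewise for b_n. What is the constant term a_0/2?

3/4

a_0 = ∫_{-1}^{1} g(t) dt = 3/2.
So the constant term a_0/2 = 3/4.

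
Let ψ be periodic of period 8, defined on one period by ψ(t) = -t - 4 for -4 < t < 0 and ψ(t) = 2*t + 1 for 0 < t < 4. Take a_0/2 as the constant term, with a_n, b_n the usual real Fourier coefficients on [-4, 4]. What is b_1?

14/pi

b_1 = 1/4 ∫_{-4}^{4} ψ(t) sin(pi*t/4) dt.
Split the integral at the breakpoints.
Integrating by parts (boundary term plus one more integral), an antiderivative of (-t - 4) sin(pi*t/4) is 4*t*cos(pi*t/4)/pi - 16*sin(pi*t/4)/pi**2 + 16*cos(pi*t/4)/pi; evaluating from -4 to 0: ∫_{-4}^{0} (-t - 4) sin(pi*t/4) dt = (16/pi) - (0) = 16/pi.
Integrating by parts (boundary term plus one more integral), an antiderivative of (2*t + 1) sin(pi*t/4) is -8*t*cos(pi*t/4)/pi + 32*sin(pi*t/4)/pi**2 - 4*cos(pi*t/4)/pi; evaluating from 0 to 4: ∫_{0}^{4} (2*t + 1) sin(pi*t/4) dt = (36/pi) - (-4/pi) = 40/pi.
Summing the pieces and multiplying by (1/4) gives b_1 = 14/pi.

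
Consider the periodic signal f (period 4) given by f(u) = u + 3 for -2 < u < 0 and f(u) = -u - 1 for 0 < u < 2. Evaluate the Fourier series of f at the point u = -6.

u = -6 differs from u = 2 by -2 full period(s), and the series is 4-periodic.
At u = 2 the one-sided limits are f(2^-) = -3 and f(2^+) = 1.
By Dirichlet's theorem the series converges to their average, [(-3) + (1)]/2 = -1.

-1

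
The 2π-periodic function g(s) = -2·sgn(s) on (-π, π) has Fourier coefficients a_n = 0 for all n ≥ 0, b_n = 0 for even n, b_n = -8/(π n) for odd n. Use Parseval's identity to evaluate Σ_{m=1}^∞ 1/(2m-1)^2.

Parseval: Σ b_n^2 = (1/π) ∫_{-π}^{π} g(s)^2 ds = 8.
Only odd n contribute, with b_n^2 = 64/(π^2 n^2), so Σ_{m≥1} 1/(2m-1)^2 = π^2·(8)/64 = pi**2/8.

pi**2/8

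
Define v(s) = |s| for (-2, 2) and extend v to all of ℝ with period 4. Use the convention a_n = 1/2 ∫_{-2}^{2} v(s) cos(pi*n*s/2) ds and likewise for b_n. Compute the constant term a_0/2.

1

a_0 = 1/2 ∫_{-2}^{2} v(s) ds = 1/2 · (4) = 2.
So the constant term a_0/2 = 1.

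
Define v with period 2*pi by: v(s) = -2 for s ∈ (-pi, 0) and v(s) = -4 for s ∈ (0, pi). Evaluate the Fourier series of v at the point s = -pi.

-3

s = -pi differs from s = pi by -1 full period(s), and the series is 2*pi-periodic.
At s = pi the one-sided limits are v(pi^-) = -4 and v(pi^+) = -2.
By Dirichlet's theorem the series converges to their average, [(-4) + (-2)]/2 = -3.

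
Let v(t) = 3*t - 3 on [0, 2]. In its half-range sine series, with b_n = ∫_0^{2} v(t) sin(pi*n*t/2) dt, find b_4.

-3/pi

b_4 = ∫_0^{2} (3*t - 3) sin(2*pi*t) dt.
Integrating by parts (boundary term plus one more integral), an antiderivative of (3*t - 3) sin(2*pi*t) is -3*t*cos(2*pi*t)/(2*pi) + 3*sin(2*pi*t)/(4*pi**2) + 3*cos(2*pi*t)/(2*pi); evaluating from 0 to 2: ∫_{0}^{2} (3*t - 3) sin(2*pi*t) dt = (-3/(2*pi)) - (3/(2*pi)) = -3/pi.
Hence b_4 = -3/pi.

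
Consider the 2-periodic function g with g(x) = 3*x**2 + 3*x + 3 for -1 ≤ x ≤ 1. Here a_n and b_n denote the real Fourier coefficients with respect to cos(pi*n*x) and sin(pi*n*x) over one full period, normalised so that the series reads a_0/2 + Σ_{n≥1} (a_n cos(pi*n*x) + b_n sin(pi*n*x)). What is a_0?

a_0 = ∫_{-1}^{1} g(x) dx = 8.

8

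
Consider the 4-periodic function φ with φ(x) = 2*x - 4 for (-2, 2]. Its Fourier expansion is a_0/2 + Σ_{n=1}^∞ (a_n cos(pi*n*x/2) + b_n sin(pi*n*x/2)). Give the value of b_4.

-2/pi

b_4 = 1/2 ∫_{-2}^{2} φ(x) sin(2*pi*x) dx.
Integrating by parts (boundary term plus one more integral), an antiderivative of (2*x - 4) sin(2*pi*x) is -x*cos(2*pi*x)/pi + sin(2*pi*x)/(2*pi**2) + 2*cos(2*pi*x)/pi; evaluating from -2 to 2: ∫_{-2}^{2} (2*x - 4) sin(2*pi*x) dx = (0) - (4/pi) = -4/pi.
Hence b_4 = (1/2)·(-4/pi) = -2/pi.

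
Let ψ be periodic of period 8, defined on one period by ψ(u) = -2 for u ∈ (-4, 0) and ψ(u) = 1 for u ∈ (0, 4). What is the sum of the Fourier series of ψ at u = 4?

-1/2

At u = 4 the one-sided limits are ψ(4^-) = 1 and ψ(4^+) = -2.
By Dirichlet's theorem the series converges to their average, [(1) + (-2)]/2 = -1/2.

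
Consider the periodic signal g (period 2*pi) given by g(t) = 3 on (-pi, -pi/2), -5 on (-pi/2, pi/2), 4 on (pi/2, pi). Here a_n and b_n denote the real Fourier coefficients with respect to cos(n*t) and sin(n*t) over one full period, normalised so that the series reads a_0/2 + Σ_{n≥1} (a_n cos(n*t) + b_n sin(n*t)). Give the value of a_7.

17/(7*pi)

a_7 = 1/pi ∫_{-pi}^{pi} g(t) cos(7*t) dt.
Split the integral at the breakpoints.
Directly, an antiderivative of (3) cos(7*t) is 3*sin(7*t)/7; evaluating from -pi to -pi/2: ∫_{-pi}^{-pi/2} (3) cos(7*t) dt = (3/7) - (0) = 3/7.
Directly, an antiderivative of (-5) cos(7*t) is -5*sin(7*t)/7; evaluating from -pi/2 to pi/2: ∫_{-pi/2}^{pi/2} (-5) cos(7*t) dt = (5/7) - (-5/7) = 10/7.
Directly, an antiderivative of (4) cos(7*t) is 4*sin(7*t)/7; evaluating from pi/2 to pi: ∫_{pi/2}^{pi} (4) cos(7*t) dt = (0) - (-4/7) = 4/7.
Summing the pieces and multiplying by (1/pi) gives a_7 = 17/(7*pi).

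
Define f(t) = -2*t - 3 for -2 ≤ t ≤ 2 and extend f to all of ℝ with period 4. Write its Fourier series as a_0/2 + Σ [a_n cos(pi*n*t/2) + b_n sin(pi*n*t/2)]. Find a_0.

a_0 = 1/2 ∫_{-2}^{2} f(t) dt = 1/2 · (-12) = -6.

-6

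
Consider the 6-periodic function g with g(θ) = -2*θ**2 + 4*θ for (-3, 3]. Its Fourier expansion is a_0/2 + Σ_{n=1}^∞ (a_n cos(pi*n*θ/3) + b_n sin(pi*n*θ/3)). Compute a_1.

a_1 = 1/3 ∫_{-3}^{3} g(θ) cos(pi*θ/3) dθ.
Integrating by parts twice (tabular method), an antiderivative of (-2*θ**2 + 4*θ) cos(pi*θ/3) is -6*θ**2*sin(pi*θ/3)/pi + 12*θ*sin(pi*θ/3)/pi - 36*θ*cos(pi*θ/3)/pi**2 + 108*sin(pi*θ/3)/pi**3 + 36*cos(pi*θ/3)/pi**2; evaluating from -3 to 3: ∫_{-3}^{3} (-2*θ**2 + 4*θ) cos(pi*θ/3) dθ = (72/pi**2) - (-144/pi**2) = 216/pi**2.
Hence a_1 = (1/3)·(216/pi**2) = 72/pi**2.

72/pi**2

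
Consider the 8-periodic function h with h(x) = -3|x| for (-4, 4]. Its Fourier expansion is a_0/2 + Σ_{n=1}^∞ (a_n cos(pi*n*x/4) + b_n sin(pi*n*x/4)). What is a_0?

a_0 = 1/4 ∫_{-4}^{4} h(x) dx = 1/4 · (-48) = -12.

-12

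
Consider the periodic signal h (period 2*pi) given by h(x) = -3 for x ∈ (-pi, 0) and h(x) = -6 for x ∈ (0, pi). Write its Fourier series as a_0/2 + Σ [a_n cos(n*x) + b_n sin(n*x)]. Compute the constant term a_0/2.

a_0 = 1/pi ∫_{-pi}^{pi} h(x) dx = 1/pi · (-9*pi) = -9.
So the constant term a_0/2 = -9/2.

-9/2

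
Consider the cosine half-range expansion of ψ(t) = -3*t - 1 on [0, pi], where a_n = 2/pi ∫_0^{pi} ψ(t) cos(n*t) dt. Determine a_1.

a_1 = 2/pi ∫_0^{pi} (-3*t - 1) cos(t) dt.
Integrating by parts (boundary term plus one more integral), an antiderivative of (-3*t - 1) cos(t) is -3*t*sin(t) - sin(t) - 3*cos(t); evaluating from 0 to pi: ∫_{0}^{pi} (-3*t - 1) cos(t) dt = (3) - (-3) = 6.
Hence a_1 = (2/pi)·(6) = 12/pi.

12/pi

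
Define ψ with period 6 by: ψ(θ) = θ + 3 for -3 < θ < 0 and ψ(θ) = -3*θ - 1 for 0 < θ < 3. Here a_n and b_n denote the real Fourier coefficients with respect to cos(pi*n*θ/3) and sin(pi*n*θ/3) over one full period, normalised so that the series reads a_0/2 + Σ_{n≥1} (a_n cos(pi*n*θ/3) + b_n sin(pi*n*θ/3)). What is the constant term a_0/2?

-2

a_0 = 1/3 ∫_{-3}^{3} ψ(θ) dθ = 1/3 · (-12) = -4.
So the constant term a_0/2 = -2.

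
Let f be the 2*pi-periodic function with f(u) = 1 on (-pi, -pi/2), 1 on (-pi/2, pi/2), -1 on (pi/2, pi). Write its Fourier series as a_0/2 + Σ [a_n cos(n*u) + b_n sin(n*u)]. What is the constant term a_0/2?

a_0 = 1/pi ∫_{-pi}^{pi} f(u) du = 1/pi · (pi) = 1.
So the constant term a_0/2 = 1/2.

1/2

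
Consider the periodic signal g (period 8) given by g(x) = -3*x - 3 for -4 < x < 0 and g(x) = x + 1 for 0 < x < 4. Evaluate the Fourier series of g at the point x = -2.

3

g is continuous at x = -2 with value 3, so the series converges to 3 there.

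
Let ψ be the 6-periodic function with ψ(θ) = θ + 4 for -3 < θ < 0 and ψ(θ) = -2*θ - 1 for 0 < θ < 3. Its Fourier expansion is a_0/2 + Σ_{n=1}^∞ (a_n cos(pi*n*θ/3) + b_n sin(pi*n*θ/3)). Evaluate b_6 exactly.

1/(2*pi)

b_6 = 1/3 ∫_{-3}^{3} ψ(θ) sin(2*pi*θ) dθ.
Split the integral at the breakpoints.
Integrating by parts (boundary term plus one more integral), an antiderivative of (θ + 4) sin(2*pi*θ) is -θ*cos(2*pi*θ)/(2*pi) + sin(2*pi*θ)/(4*pi**2) - 2*cos(2*pi*θ)/pi; evaluating from -3 to 0: ∫_{-3}^{0} (θ + 4) sin(2*pi*θ) dθ = (-2/pi) - (-1/(2*pi)) = -3/(2*pi).
Integrating by parts (boundary term plus one more integral), an antiderivative of (-2*θ - 1) sin(2*pi*θ) is θ*cos(2*pi*θ)/pi - sin(2*pi*θ)/(2*pi**2) + cos(2*pi*θ)/(2*pi); evaluating from 0 to 3: ∫_{0}^{3} (-2*θ - 1) sin(2*pi*θ) dθ = (7/(2*pi)) - (1/(2*pi)) = 3/pi.
Summing the pieces and multiplying by (1/3) gives b_6 = 1/(2*pi).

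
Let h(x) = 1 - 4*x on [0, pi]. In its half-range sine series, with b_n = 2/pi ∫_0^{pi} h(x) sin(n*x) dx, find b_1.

-8 + 4/pi

b_1 = 2/pi ∫_0^{pi} (1 - 4*x) sin(x) dx.
Integrating by parts (boundary term plus one more integral), an antiderivative of (1 - 4*x) sin(x) is 4*x*cos(x) - 4*sin(x) - cos(x); evaluating from 0 to pi: ∫_{0}^{pi} (1 - 4*x) sin(x) dx = (1 - 4*pi) - (-1) = 2 - 4*pi.
Hence b_1 = (2/pi)·(2 - 4*pi) = -8 + 4/pi.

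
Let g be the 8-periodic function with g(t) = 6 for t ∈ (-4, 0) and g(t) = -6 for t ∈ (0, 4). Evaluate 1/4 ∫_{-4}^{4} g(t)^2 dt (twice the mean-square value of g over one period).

1/4 ∫_{-4}^{4} g(t)^2 dt = 1/4 · (288) = 72.

72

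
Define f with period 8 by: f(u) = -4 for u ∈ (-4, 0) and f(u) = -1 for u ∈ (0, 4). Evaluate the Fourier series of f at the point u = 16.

u = 16 differs from u = 0 by 2 full period(s), and the series is 8-periodic.
At u = 0 the one-sided limits are f(0^-) = -4 and f(0^+) = -1.
By Dirichlet's theorem the series converges to their average, [(-4) + (-1)]/2 = -5/2.

-5/2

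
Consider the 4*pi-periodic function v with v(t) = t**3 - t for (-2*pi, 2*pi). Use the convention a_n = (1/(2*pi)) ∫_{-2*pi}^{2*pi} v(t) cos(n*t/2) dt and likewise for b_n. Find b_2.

14 - 8*pi**2

b_2 = (1/(2*pi)) ∫_{-2*pi}^{2*pi} v(t) sin(t) dt.
v is odd and sin(t) is odd, so the integrand is even and b_2 = 1/pi ∫_0^{2*pi} v(t) sin(t) dt.
Integrating by parts three times (tabular method), an antiderivative of (t**3 - t) sin(t) is -t**3*cos(t) + 3*t**2*sin(t) + 7*t*cos(t) - 7*sin(t); evaluating from 0 to 2*pi: ∫_{0}^{2*pi} (t**3 - t) sin(t) dt = (-8*pi**3 + 14*pi) - (0) = -8*pi**3 + 14*pi.
Hence b_2 = (1/pi)·(-8*pi**3 + 14*pi) = 14 - 8*pi**2.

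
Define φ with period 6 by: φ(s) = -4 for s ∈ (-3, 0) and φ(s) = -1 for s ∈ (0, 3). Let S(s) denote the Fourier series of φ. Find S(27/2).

s = 27/2 differs from s = 3/2 by 2 full period(s), and the series is 6-periodic.
φ is continuous at s = 3/2 with value -1, so the series converges to -1 there.

-1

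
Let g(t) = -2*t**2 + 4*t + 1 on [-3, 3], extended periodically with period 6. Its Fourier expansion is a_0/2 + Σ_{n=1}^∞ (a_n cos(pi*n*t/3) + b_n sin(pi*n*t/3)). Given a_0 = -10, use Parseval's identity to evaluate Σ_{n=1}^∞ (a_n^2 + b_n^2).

768/5

Parseval: a_0^2/2 + Σ_{n≥1} (a_n^2+b_n^2) = 1/3 ∫_{-3}^{3} g(t)^2 dt = 1018/5.
Subtract a_0^2/2 = 50: Σ (a_n^2+b_n^2) = 768/5.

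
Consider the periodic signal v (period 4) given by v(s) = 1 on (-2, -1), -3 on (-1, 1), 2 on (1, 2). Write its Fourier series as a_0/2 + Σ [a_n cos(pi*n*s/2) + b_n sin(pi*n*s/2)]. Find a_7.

a_7 = 1/2 ∫_{-2}^{2} v(s) cos(7*pi*s/2) ds.
Split the integral at the breakpoints.
Directly, an antiderivative of (1) cos(7*pi*s/2) is 2*sin(7*pi*s/2)/(7*pi); evaluating from -2 to -1: ∫_{-2}^{-1} (1) cos(7*pi*s/2) ds = (2/(7*pi)) - (0) = 2/(7*pi).
Directly, an antiderivative of (-3) cos(7*pi*s/2) is -6*sin(7*pi*s/2)/(7*pi); evaluating from -1 to 1: ∫_{-1}^{1} (-3) cos(7*pi*s/2) ds = (6/(7*pi)) - (-6/(7*pi)) = 12/(7*pi).
Directly, an antiderivative of (2) cos(7*pi*s/2) is 4*sin(7*pi*s/2)/(7*pi); evaluating from 1 to 2: ∫_{1}^{2} (2) cos(7*pi*s/2) ds = (0) - (-4/(7*pi)) = 4/(7*pi).
Summing the pieces and multiplying by (1/2) gives a_7 = 9/(7*pi).

9/(7*pi)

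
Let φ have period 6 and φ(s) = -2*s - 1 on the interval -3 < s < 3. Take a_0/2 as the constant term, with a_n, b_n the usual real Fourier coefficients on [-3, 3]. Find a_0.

a_0 = 1/3 ∫_{-3}^{3} φ(s) ds = 1/3 · (-6) = -2.

-2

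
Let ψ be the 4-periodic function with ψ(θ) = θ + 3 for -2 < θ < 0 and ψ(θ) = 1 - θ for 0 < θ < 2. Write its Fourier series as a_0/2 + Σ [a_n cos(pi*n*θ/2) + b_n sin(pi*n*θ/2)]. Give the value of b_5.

-4/(5*pi)

b_5 = 1/2 ∫_{-2}^{2} ψ(θ) sin(5*pi*θ/2) dθ.
Split the integral at the breakpoints.
Integrating by parts (boundary term plus one more integral), an antiderivative of (θ + 3) sin(5*pi*θ/2) is -2*θ*cos(5*pi*θ/2)/(5*pi) + 4*sin(5*pi*θ/2)/(25*pi**2) - 6*cos(5*pi*θ/2)/(5*pi); evaluating from -2 to 0: ∫_{-2}^{0} (θ + 3) sin(5*pi*θ/2) dθ = (-6/(5*pi)) - (2/(5*pi)) = -8/(5*pi).
Integrating by parts (boundary term plus one more integral), an antiderivative of (1 - θ) sin(5*pi*θ/2) is 2*θ*cos(5*pi*θ/2)/(5*pi) - 4*sin(5*pi*θ/2)/(25*pi**2) - 2*cos(5*pi*θ/2)/(5*pi); evaluating from 0 to 2: ∫_{0}^{2} (1 - θ) sin(5*pi*θ/2) dθ = (-2/(5*pi)) - (-2/(5*pi)) = 0.
Summing the pieces and multiplying by (1/2) gives b_5 = -4/(5*pi).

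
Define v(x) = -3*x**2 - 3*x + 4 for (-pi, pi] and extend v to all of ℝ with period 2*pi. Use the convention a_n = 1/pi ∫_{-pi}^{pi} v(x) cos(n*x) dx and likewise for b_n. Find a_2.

-3

a_2 = 1/pi ∫_{-pi}^{pi} v(x) cos(2*x) dx.
Integrating by parts twice (tabular method), an antiderivative of (-3*x**2 - 3*x + 4) cos(2*x) is -3*x**2*sin(2*x)/2 - 3*x*sin(2*x)/2 - 3*x*cos(2*x)/2 + 11*sin(2*x)/4 - 3*cos(2*x)/4; evaluating from -pi to pi: ∫_{-pi}^{pi} (-3*x**2 - 3*x + 4) cos(2*x) dx = (-3*pi/2 - 3/4) - (-3/4 + 3*pi/2) = -3*pi.
Hence a_2 = (1/pi)·(-3*pi) = -3.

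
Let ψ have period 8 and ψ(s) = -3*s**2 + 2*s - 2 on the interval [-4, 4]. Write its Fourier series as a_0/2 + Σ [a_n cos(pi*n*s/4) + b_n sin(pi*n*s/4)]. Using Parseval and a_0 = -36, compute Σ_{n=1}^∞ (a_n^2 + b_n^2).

6784/15

Parseval: a_0^2/2 + Σ_{n≥1} (a_n^2+b_n^2) = 1/4 ∫_{-4}^{4} ψ(s)^2 ds = 16504/15.
Subtract a_0^2/2 = 648: Σ (a_n^2+b_n^2) = 6784/15.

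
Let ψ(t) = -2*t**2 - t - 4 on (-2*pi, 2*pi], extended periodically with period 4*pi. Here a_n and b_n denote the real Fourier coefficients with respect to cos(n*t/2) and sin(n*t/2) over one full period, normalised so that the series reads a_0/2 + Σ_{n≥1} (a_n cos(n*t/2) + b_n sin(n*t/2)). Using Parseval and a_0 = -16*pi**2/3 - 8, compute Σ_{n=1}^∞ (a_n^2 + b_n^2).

Parseval: a_0^2/2 + Σ_{n≥1} (a_n^2+b_n^2) = (1/(2*pi)) ∫_{-2*pi}^{2*pi} ψ(t)^2 dt = 32 + 136*pi**2/3 + 128*pi**4/5.
Subtract a_0^2/2 = 32*(3 + 2*pi**2)**2/9: Σ (a_n^2+b_n^2) = 8*pi**2*(15 + 64*pi**2)/45.

8*pi**2*(15 + 64*pi**2)/45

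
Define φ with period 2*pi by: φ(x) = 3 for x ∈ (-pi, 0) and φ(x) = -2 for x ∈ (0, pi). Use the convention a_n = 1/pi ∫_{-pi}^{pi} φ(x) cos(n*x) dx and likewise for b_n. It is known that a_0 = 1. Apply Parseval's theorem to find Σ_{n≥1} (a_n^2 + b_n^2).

25/2

Parseval: a_0^2/2 + Σ_{n≥1} (a_n^2+b_n^2) = 1/pi ∫_{-pi}^{pi} φ(x)^2 dx = 13.
Subtract a_0^2/2 = 1/2: Σ (a_n^2+b_n^2) = 25/2.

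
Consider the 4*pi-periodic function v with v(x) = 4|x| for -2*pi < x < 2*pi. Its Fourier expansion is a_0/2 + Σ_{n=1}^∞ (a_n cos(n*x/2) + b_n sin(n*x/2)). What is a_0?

8*pi

a_0 = (1/(2*pi)) ∫_{-2*pi}^{2*pi} v(x) dx = (1/(2*pi)) · (16*pi**2) = 8*pi.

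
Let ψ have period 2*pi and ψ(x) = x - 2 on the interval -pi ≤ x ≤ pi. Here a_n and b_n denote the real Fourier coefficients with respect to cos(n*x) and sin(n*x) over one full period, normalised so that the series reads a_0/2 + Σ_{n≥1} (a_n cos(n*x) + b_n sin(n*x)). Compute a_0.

a_0 = 1/pi ∫_{-pi}^{pi} ψ(x) dx = 1/pi · (-4*pi) = -4.

-4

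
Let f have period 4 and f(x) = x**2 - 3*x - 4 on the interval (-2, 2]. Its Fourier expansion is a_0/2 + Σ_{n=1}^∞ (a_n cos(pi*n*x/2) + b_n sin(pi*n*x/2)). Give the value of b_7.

-12/(7*pi)

b_7 = 1/2 ∫_{-2}^{2} f(x) sin(7*pi*x/2) dx.
Integrating by parts twice (tabular method), an antiderivative of (x**2 - 3*x - 4) sin(7*pi*x/2) is -2*x**2*cos(7*pi*x/2)/(7*pi) + 8*x*sin(7*pi*x/2)/(49*pi**2) + 6*x*cos(7*pi*x/2)/(7*pi) - 12*sin(7*pi*x/2)/(49*pi**2) + 16*cos(7*pi*x/2)/(343*pi**3) + 8*cos(7*pi*x/2)/(7*pi); evaluating from -2 to 2: ∫_{-2}^{2} (x**2 - 3*x - 4) sin(7*pi*x/2) dx = (4*(-147*pi**2 - 4)/(343*pi**3)) - (4*(-4 + 147*pi**2)/(343*pi**3)) = -24/(7*pi).
Hence b_7 = (1/2)·(-24/(7*pi)) = -12/(7*pi).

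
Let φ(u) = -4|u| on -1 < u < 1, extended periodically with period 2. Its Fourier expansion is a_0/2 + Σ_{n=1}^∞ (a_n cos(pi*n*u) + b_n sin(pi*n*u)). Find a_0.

a_0 = ∫_{-1}^{1} φ(u) du = -4.

-4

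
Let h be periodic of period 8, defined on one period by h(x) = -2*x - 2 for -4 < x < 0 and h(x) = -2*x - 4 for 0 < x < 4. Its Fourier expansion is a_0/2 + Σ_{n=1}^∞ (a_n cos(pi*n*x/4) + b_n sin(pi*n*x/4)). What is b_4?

4/pi

b_4 = 1/4 ∫_{-4}^{4} h(x) sin(pi*x) dx.
Split the integral at the breakpoints.
Integrating by parts (boundary term plus one more integral), an antiderivative of (-2*x - 2) sin(pi*x) is 2*x*cos(pi*x)/pi - 2*sin(pi*x)/pi**2 + 2*cos(pi*x)/pi; evaluating from -4 to 0: ∫_{-4}^{0} (-2*x - 2) sin(pi*x) dx = (2/pi) - (-6/pi) = 8/pi.
Integrating by parts (boundary term plus one more integral), an antiderivative of (-2*x - 4) sin(pi*x) is 2*x*cos(pi*x)/pi - 2*sin(pi*x)/pi**2 + 4*cos(pi*x)/pi; evaluating from 0 to 4: ∫_{0}^{4} (-2*x - 4) sin(pi*x) dx = (12/pi) - (4/pi) = 8/pi.
Summing the pieces and multiplying by (1/4) gives b_4 = 4/pi.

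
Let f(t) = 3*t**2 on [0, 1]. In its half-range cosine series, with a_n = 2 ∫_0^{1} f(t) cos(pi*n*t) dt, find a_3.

a_3 = 2 ∫_0^{1} (3*t**2) cos(3*pi*t) dt.
Integrating by parts twice (tabular method), an antiderivative of (3*t**2) cos(3*pi*t) is t**2*sin(3*pi*t)/pi + 2*t*cos(3*pi*t)/(3*pi**2) - 2*sin(3*pi*t)/(9*pi**3); evaluating from 0 to 1: ∫_{0}^{1} (3*t**2) cos(3*pi*t) dt = (-2/(3*pi**2)) - (0) = -2/(3*pi**2).
Hence a_3 = 2·(-2/(3*pi**2)) = -4/(3*pi**2).

-4/(3*pi**2)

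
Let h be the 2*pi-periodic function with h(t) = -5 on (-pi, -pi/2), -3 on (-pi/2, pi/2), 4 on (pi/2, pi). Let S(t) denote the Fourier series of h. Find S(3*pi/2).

-4

t = 3*pi/2 differs from t = -pi/2 by 1 full period(s), and the series is 2*pi-periodic.
At t = -pi/2 the one-sided limits are h(-pi/2^-) = -5 and h(-pi/2^+) = -3.
By Dirichlet's theorem the series converges to their average, [(-5) + (-3)]/2 = -4.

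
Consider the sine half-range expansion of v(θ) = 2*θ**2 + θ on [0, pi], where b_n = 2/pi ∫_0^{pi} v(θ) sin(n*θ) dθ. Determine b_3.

b_3 = 2/pi ∫_0^{pi} (2*θ**2 + θ) sin(3*θ) dθ.
Integrating by parts twice (tabular method), an antiderivative of (2*θ**2 + θ) sin(3*θ) is -2*θ**2*cos(3*θ)/3 + 4*θ*sin(3*θ)/9 - θ*cos(3*θ)/3 + sin(3*θ)/9 + 4*cos(3*θ)/27; evaluating from 0 to pi: ∫_{0}^{pi} (2*θ**2 + θ) sin(3*θ) dθ = (-4/27 + pi/3 + 2*pi**2/3) - (4/27) = -8/27 + pi/3 + 2*pi**2/3.
Hence b_3 = (2/pi)·(-8/27 + pi/3 + 2*pi**2/3) = 2*(-8 + 9*pi + 18*pi**2)/(27*pi).

2*(-8 + 9*pi + 18*pi**2)/(27*pi)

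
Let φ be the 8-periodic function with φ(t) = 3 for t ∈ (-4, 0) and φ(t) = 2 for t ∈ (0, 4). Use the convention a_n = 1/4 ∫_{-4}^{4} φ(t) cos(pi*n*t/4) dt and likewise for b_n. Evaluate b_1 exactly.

b_1 = 1/4 ∫_{-4}^{4} φ(t) sin(pi*t/4) dt.
Split the integral at the breakpoints.
Directly, an antiderivative of (3) sin(pi*t/4) is -12*cos(pi*t/4)/pi; evaluating from -4 to 0: ∫_{-4}^{0} (3) sin(pi*t/4) dt = (-12/pi) - (12/pi) = -24/pi.
Directly, an antiderivative of (2) sin(pi*t/4) is -8*cos(pi*t/4)/pi; evaluating from 0 to 4: ∫_{0}^{4} (2) sin(pi*t/4) dt = (8/pi) - (-8/pi) = 16/pi.
Summing the pieces and multiplying by (1/4) gives b_1 = -2/pi.

-2/pi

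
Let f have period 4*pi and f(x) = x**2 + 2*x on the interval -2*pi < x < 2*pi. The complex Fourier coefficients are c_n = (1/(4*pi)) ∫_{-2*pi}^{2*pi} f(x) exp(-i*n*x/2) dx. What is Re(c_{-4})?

Since f is real-valued, Re(c_{-4}) = (1/(4*pi)) ∫_{-2*pi}^{2*pi} f(x) cos(-2*x) dx = a_{4}/2.
Integrating by parts twice (tabular method), an antiderivative of (x**2 + 2*x) cos(-2*x) is x**2*sin(2*x)/2 + x*sin(2*x) + x*cos(2*x)/2 - sin(2*x)/4 + cos(2*x)/2; evaluating from -2*pi to 2*pi: ∫_{-2*pi}^{2*pi} (x**2 + 2*x) cos(-2*x) dx = (1/2 + pi) - (1/2 - pi) = 2*pi.
Hence Re(c_{-4}) = (1/(4*pi))·(2*pi) = 1/2.

1/2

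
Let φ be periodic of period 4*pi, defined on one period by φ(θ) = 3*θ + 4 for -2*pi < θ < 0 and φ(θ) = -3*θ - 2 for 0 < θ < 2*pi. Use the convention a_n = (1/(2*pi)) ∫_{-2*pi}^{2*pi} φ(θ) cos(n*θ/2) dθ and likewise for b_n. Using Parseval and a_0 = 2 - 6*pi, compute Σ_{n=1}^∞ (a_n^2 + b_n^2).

Parseval: a_0^2/2 + Σ_{n≥1} (a_n^2+b_n^2) = (1/(2*pi)) ∫_{-2*pi}^{2*pi} φ(θ)^2 dθ = -12*pi + 20 + 24*pi**2.
Subtract a_0^2/2 = 2*(1 - 3*pi)**2: Σ (a_n^2+b_n^2) = 18 + 6*pi**2.

18 + 6*pi**2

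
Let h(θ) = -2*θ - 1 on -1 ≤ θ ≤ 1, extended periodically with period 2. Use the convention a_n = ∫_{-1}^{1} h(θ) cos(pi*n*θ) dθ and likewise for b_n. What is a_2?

0

a_2 = ∫_{-1}^{1} h(θ) cos(2*pi*θ) dθ.
Integrating by parts (boundary term plus one more integral), an antiderivative of (-2*θ - 1) cos(2*pi*θ) is -θ*sin(2*pi*θ)/pi - sin(2*pi*θ)/(2*pi) - cos(2*pi*θ)/(2*pi**2); evaluating from -1 to 1: ∫_{-1}^{1} (-2*θ - 1) cos(2*pi*θ) dθ = (-1/(2*pi**2)) - (-1/(2*pi**2)) = 0.
Hence a_2 = 0.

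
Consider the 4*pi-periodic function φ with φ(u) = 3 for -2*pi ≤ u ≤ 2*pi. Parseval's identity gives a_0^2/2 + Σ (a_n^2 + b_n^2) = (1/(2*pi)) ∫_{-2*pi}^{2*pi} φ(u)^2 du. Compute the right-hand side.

18

(1/(2*pi)) ∫_{-2*pi}^{2*pi} φ(u)^2 du = (1/(2*pi)) · (36*pi) = 18.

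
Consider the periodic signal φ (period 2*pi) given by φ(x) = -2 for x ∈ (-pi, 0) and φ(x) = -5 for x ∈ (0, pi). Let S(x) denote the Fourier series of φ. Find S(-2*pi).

x = -2*pi differs from x = 0 by -1 full period(s), and the series is 2*pi-periodic.
At x = 0 the one-sided limits are φ(0^-) = -2 and φ(0^+) = -5.
By Dirichlet's theorem the series converges to their average, [(-2) + (-5)]/2 = -7/2.

-7/2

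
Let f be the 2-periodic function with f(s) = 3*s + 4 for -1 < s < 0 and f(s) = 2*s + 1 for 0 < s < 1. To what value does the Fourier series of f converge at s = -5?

2

s = -5 differs from s = -1 by -2 full period(s), and the series is 2-periodic.
At s = -1 the one-sided limits are f(-1^-) = 3 and f(-1^+) = 1.
By Dirichlet's theorem the series converges to their average, [(3) + (1)]/2 = 2.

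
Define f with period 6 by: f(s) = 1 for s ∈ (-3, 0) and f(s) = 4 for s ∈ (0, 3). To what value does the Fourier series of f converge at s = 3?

5/2

At s = 3 the one-sided limits are f(3^-) = 4 and f(3^+) = 1.
By Dirichlet's theorem the series converges to their average, [(4) + (1)]/2 = 5/2.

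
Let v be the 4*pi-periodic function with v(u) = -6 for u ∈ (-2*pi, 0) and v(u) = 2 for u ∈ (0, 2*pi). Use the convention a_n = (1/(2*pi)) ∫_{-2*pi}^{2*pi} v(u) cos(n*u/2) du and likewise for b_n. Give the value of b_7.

b_7 = (1/(2*pi)) ∫_{-2*pi}^{2*pi} v(u) sin(7*u/2) du.
Split the integral at the breakpoints.
Directly, an antiderivative of (-6) sin(7*u/2) is 12*cos(7*u/2)/7; evaluating from -2*pi to 0: ∫_{-2*pi}^{0} (-6) sin(7*u/2) du = (12/7) - (-12/7) = 24/7.
Directly, an antiderivative of (2) sin(7*u/2) is -4*cos(7*u/2)/7; evaluating from 0 to 2*pi: ∫_{0}^{2*pi} (2) sin(7*u/2) du = (4/7) - (-4/7) = 8/7.
Summing the pieces and multiplying by (1/(2*pi)) gives b_7 = 16/(7*pi).

16/(7*pi)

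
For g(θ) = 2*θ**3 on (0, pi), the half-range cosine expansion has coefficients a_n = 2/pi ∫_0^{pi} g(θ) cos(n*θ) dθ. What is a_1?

-12*pi + 48/pi

a_1 = 2/pi ∫_0^{pi} (2*θ**3) cos(θ) dθ.
Integrating by parts three times (tabular method), an antiderivative of (2*θ**3) cos(θ) is 2*θ**3*sin(θ) + 6*θ**2*cos(θ) - 12*θ*sin(θ) - 12*cos(θ); evaluating from 0 to pi: ∫_{0}^{pi} (2*θ**3) cos(θ) dθ = (12 - 6*pi**2) - (-12) = 24 - 6*pi**2.
Hence a_1 = (2/pi)·(24 - 6*pi**2) = -12*pi + 48/pi.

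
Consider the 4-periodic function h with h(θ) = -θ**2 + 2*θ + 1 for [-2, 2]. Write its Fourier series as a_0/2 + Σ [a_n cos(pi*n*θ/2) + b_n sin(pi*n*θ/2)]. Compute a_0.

a_0 = 1/2 ∫_{-2}^{2} h(θ) dθ = 1/2 · (-4/3) = -2/3.

-2/3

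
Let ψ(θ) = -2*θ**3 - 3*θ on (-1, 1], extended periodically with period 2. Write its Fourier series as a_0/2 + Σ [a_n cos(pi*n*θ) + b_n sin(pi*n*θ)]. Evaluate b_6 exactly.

b_6 = ∫_{-1}^{1} ψ(θ) sin(6*pi*θ) dθ.
ψ is odd and sin(6*pi*θ) is odd, so the integrand is even and b_6 = 2 ∫_0^{1} ψ(θ) sin(6*pi*θ) dθ.
Integrating by parts three times (tabular method), an antiderivative of (-2*θ**3 - 3*θ) sin(6*pi*θ) is θ**3*cos(6*pi*θ)/(3*pi) - θ**2*sin(6*pi*θ)/(6*pi**2) - θ*cos(6*pi*θ)/(18*pi**3) + θ*cos(6*pi*θ)/(2*pi) - sin(6*pi*θ)/(12*pi**2) + sin(6*pi*θ)/(108*pi**4); evaluating from 0 to 1: ∫_{0}^{1} (-2*θ**3 - 3*θ) sin(6*pi*θ) dθ = ((-1 + 15*pi**2)/(18*pi**3)) - (0) = (-1 + 15*pi**2)/(18*pi**3).
Hence b_6 = 2·((-1 + 15*pi**2)/(18*pi**3)) = (-1 + 15*pi**2)/(9*pi**3).

(-1 + 15*pi**2)/(9*pi**3)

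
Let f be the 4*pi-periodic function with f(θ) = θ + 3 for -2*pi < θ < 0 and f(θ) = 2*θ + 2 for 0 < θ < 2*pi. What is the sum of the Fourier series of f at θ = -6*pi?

5/2 + pi

θ = -6*pi differs from θ = 2*pi by -2 full period(s), and the series is 4*pi-periodic.
At θ = 2*pi the one-sided limits are f(2*pi^-) = 2 + 4*pi and f(2*pi^+) = 3 - 2*pi.
By Dirichlet's theorem the series converges to their average, [(2 + 4*pi) + (3 - 2*pi)]/2 = 5/2 + pi.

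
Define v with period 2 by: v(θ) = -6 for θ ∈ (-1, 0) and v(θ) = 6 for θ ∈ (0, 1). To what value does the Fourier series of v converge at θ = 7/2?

-6

θ = 7/2 differs from θ = -1/2 by 2 full period(s), and the series is 2-periodic.
v is continuous at θ = -1/2 with value -6, so the series converges to -6 there.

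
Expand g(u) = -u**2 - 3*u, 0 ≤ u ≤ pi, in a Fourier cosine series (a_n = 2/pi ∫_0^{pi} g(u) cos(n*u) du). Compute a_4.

-1/4

a_4 = 2/pi ∫_0^{pi} (-u**2 - 3*u) cos(4*u) du.
Integrating by parts twice (tabular method), an antiderivative of (-u**2 - 3*u) cos(4*u) is -u**2*sin(4*u)/4 - 3*u*sin(4*u)/4 - u*cos(4*u)/8 + sin(4*u)/32 - 3*cos(4*u)/16; evaluating from 0 to pi: ∫_{0}^{pi} (-u**2 - 3*u) cos(4*u) du = (-pi/8 - 3/16) - (-3/16) = -pi/8.
Hence a_4 = (2/pi)·(-pi/8) = -1/4.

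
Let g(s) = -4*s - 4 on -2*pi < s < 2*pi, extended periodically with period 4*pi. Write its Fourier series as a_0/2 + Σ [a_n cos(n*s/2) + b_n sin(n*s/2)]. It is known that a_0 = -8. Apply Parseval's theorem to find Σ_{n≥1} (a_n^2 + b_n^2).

128*pi**2/3

Parseval: a_0^2/2 + Σ_{n≥1} (a_n^2+b_n^2) = (1/(2*pi)) ∫_{-2*pi}^{2*pi} g(s)^2 ds = 32 + 128*pi**2/3.
Subtract a_0^2/2 = 32: Σ (a_n^2+b_n^2) = 128*pi**2/3.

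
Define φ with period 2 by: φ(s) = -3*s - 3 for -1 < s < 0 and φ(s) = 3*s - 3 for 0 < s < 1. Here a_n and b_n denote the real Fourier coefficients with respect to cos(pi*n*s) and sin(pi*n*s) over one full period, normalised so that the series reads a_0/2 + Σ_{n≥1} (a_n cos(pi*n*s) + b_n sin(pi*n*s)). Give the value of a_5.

-12/(25*pi**2)

a_5 = ∫_{-1}^{1} φ(s) cos(5*pi*s) ds.
φ is even and cos(5*pi*s) is even, so the integrand is even and a_5 = 2 ∫_0^{1} φ(s) cos(5*pi*s) ds.
Integrating by parts (boundary term plus one more integral), an antiderivative of (3*s - 3) cos(5*pi*s) is 3*s*sin(5*pi*s)/(5*pi) - 3*sin(5*pi*s)/(5*pi) + 3*cos(5*pi*s)/(25*pi**2); evaluating from 0 to 1: ∫_{0}^{1} (3*s - 3) cos(5*pi*s) ds = (-3/(25*pi**2)) - (3/(25*pi**2)) = -6/(25*pi**2).
Hence a_5 = 2·(-6/(25*pi**2)) = -12/(25*pi**2).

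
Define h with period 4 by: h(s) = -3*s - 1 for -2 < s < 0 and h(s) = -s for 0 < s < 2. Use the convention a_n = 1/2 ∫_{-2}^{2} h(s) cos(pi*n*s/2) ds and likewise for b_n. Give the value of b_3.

-2/pi

b_3 = 1/2 ∫_{-2}^{2} h(s) sin(3*pi*s/2) ds.
Split the integral at the breakpoints.
Integrating by parts (boundary term plus one more integral), an antiderivative of (-3*s - 1) sin(3*pi*s/2) is 2*s*cos(3*pi*s/2)/pi - 4*sin(3*pi*s/2)/(3*pi**2) + 2*cos(3*pi*s/2)/(3*pi); evaluating from -2 to 0: ∫_{-2}^{0} (-3*s - 1) sin(3*pi*s/2) ds = (2/(3*pi)) - (10/(3*pi)) = -8/(3*pi).
Integrating by parts (boundary term plus one more integral), an antiderivative of (-s) sin(3*pi*s/2) is 2*s*cos(3*pi*s/2)/(3*pi) - 4*sin(3*pi*s/2)/(9*pi**2); evaluating from 0 to 2: ∫_{0}^{2} (-s) sin(3*pi*s/2) ds = (-4/(3*pi)) - (0) = -4/(3*pi).
Summing the pieces and multiplying by (1/2) gives b_3 = -2/pi.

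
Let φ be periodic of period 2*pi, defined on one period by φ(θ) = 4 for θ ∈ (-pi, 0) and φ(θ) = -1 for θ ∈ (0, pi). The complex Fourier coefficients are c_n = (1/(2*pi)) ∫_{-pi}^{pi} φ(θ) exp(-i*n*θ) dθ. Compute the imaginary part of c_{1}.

5/pi

Since φ is real-valued, Im(c_{1}) = -(1/(2*pi)) ∫_{-pi}^{pi} φ(θ) sin(θ) dθ = -b_{1}/2.
Split the integral at the breakpoints.
Directly, an antiderivative of (4) sin(θ) is -4*cos(θ); evaluating from -pi to 0: ∫_{-pi}^{0} (4) sin(θ) dθ = (-4) - (4) = -8.
Directly, an antiderivative of (-1) sin(θ) is cos(θ); evaluating from 0 to pi: ∫_{0}^{pi} (-1) sin(θ) dθ = (-1) - (1) = -2.
So ∫_{-pi}^{pi} φ(θ) sin(θ) dθ = -10.
Hence Im(c_{1}) = (-1/(2*pi))·(-10) = 5/pi.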